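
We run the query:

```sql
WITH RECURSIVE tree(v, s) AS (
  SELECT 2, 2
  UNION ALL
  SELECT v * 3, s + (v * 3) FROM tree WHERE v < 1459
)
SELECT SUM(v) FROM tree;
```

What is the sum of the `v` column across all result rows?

Base: v=2, s=2.
Iteration 1: 2 < 1459 holds -> v = 2 * 3 = 6, s = 2 + 6 = 8.
Iteration 2: 6 < 1459 holds -> v = 6 * 3 = 18, s = 8 + 18 = 26.
Iteration 3: 18 < 1459 holds -> v = 18 * 3 = 54, s = 26 + 54 = 80.
Iteration 4: 54 < 1459 holds -> v = 54 * 3 = 162, s = 80 + 162 = 242.
Iteration 5: 162 < 1459 holds -> v = 162 * 3 = 486, s = 242 + 486 = 728.
Iteration 6: 486 < 1459 holds -> v = 486 * 3 = 1458, s = 728 + 1458 = 2186.
Iteration 7: 1458 < 1459 holds -> v = 1458 * 3 = 4374, s = 2186 + 4374 = 6560.
Iteration 8: 4374 < 1459 fails; recursion stops.
SUM(v) = 2 + 6 + 18 + 54 + 162 + 486 + 1458 + 4374 = 6560.

6560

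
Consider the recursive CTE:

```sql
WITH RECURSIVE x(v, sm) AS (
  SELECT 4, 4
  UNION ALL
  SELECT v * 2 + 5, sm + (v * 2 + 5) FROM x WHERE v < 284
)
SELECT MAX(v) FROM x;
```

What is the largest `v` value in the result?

Base: v=4, sm=4.
Iteration 1: 4 < 284 holds -> v = 4 * 2 + 5 = 13, sm = 4 + 13 = 17.
Iteration 2: 13 < 284 holds -> v = 13 * 2 + 5 = 31, sm = 17 + 31 = 48.
Iteration 3: 31 < 284 holds -> v = 31 * 2 + 5 = 67, sm = 48 + 67 = 115.
Iteration 4: 67 < 284 holds -> v = 67 * 2 + 5 = 139, sm = 115 + 139 = 254.
Iteration 5: 139 < 284 holds -> v = 139 * 2 + 5 = 283, sm = 254 + 283 = 537.
Iteration 6: 283 < 284 holds -> v = 283 * 2 + 5 = 571, sm = 537 + 571 = 1108.
Iteration 7: 571 < 284 fails; recursion stops.
v values: 4, 13, 31, 67, 139, 283, 571; the maximum is 571.

571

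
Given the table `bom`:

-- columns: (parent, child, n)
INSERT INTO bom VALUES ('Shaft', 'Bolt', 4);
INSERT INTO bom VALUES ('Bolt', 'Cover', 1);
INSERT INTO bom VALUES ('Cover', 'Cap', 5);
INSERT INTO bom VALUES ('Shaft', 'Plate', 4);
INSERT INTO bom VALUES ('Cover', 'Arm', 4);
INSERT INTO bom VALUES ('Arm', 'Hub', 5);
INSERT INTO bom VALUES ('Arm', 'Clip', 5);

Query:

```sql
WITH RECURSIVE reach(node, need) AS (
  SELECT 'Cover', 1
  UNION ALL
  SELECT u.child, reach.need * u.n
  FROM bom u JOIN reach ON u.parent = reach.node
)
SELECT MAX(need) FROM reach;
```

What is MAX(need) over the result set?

Base: (Cover, need=1).
Iteration 1: components of {Cover} -> Arm = 1*4 = 4, Cap = 1*5 = 5.
Iteration 2: components of {Arm,Cap} -> Clip = 4*5 = 20, Hub = 4*5 = 20.
Iteration 3: no further components; recursion stops.
need values: 1, 5, 4, 20, 20; the maximum is 20.

20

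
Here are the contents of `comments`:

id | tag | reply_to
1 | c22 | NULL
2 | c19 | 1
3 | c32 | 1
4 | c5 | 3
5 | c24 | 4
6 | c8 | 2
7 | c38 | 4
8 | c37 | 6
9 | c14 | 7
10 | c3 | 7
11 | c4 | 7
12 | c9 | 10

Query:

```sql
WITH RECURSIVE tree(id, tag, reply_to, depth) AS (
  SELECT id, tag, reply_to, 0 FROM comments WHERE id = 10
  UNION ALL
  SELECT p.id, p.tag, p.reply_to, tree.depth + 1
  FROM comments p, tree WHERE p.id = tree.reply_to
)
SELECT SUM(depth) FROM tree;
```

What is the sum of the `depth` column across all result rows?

Base: id=10 (c3), reply_to=7, depth 0.
Iteration 1: join on id=7 -> c38 (id 7, reply_to=4, depth 1).
Iteration 2: join on id=4 -> c5 (id 4, reply_to=3, depth 2).
Iteration 3: join on id=3 -> c32 (id 3, reply_to=1, depth 3).
Iteration 4: join on id=1 -> c22 (id 1, reply_to=NULL, depth 4).
Iteration 5: reply_to is NULL; no match; recursion stops.
SUM(depth) = 0 + 1 + 2 + 3 + 4 = 10.

10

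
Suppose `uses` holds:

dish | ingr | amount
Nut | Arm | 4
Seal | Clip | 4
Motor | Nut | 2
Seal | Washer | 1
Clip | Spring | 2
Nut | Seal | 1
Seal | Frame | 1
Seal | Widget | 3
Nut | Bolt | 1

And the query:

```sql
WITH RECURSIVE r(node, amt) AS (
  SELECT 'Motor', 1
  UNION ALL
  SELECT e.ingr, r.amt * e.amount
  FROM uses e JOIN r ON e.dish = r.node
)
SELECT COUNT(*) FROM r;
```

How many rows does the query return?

Base: (Motor, amt=1).
Iteration 1: components of {Motor} -> Nut = 1*2 = 2.
Iteration 2: components of {Nut} -> Arm = 2*4 = 8, Bolt = 2*1 = 2, Seal = 2*1 = 2.
Iteration 3: components of {Arm,Bolt,Seal} -> Clip = 2*4 = 8, Frame = 2*1 = 2, Washer = 2*1 = 2, Widget = 2*3 = 6.
Iteration 4: components of {Clip,Frame,Washer,Widget} -> Spring = 8*2 = 16.
Iteration 5: no further components; recursion stops.
Total rows emitted: 10.

10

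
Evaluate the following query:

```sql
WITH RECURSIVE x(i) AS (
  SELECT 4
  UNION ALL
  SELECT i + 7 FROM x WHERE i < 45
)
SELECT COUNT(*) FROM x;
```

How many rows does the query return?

Base: i=4.
Iteration 1: 4 < 45 holds -> i = 4 + 7 = 11.
Iteration 2: 11 < 45 holds -> i = 11 + 7 = 18.
Iteration 3: 18 < 45 holds -> i = 18 + 7 = 25.
Iteration 4: 25 < 45 holds -> i = 25 + 7 = 32.
Iteration 5: 32 < 45 holds -> i = 32 + 7 = 39.
Iteration 6: 39 < 45 holds -> i = 39 + 7 = 46.
Iteration 7: 46 < 45 fails; recursion stops.
Total rows emitted: 7.

7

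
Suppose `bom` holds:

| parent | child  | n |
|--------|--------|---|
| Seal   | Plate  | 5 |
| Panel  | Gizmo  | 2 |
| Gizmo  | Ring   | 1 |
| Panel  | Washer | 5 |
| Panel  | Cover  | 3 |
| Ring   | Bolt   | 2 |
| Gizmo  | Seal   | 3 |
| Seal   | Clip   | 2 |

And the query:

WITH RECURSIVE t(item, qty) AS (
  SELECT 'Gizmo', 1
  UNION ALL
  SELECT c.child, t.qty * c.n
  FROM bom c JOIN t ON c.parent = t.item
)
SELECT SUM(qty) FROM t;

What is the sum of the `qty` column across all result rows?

Base: (Gizmo, qty=1).
Iteration 1: components of {Gizmo} -> Ring = 1*1 = 1, Seal = 1*3 = 3.
Iteration 2: components of {Ring,Seal} -> Bolt = 1*2 = 2, Clip = 3*2 = 6, Plate = 3*5 = 15.
Iteration 3: no further components; recursion stops.
SUM(qty) = 1 + 1 + 3 + 2 + 6 + 15 = 28.

28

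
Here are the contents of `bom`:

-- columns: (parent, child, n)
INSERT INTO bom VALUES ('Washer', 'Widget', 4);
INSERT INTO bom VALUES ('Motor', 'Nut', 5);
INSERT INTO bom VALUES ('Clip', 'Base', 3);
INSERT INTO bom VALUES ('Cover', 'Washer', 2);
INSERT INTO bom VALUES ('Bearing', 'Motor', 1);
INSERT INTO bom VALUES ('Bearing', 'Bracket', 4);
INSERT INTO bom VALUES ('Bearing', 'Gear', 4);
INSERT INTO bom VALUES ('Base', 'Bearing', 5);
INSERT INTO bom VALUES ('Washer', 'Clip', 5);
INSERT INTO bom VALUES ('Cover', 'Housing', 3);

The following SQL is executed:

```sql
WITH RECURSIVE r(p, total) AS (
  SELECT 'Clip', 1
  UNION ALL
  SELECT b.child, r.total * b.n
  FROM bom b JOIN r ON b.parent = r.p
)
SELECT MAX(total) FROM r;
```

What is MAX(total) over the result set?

75

Base: (Clip, total=1).
Iteration 1: components of {Clip} -> Base = 1*3 = 3.
Iteration 2: components of {Base} -> Bearing = 3*5 = 15.
Iteration 3: components of {Bearing} -> Bracket = 15*4 = 60, Gear = 15*4 = 60, Motor = 15*1 = 15.
Iteration 4: components of {Bracket,Gear,Motor} -> Nut = 15*5 = 75.
Iteration 5: no further components; recursion stops.
total values: 1, 3, 15, 60, 15, 60, 75; the maximum is 75.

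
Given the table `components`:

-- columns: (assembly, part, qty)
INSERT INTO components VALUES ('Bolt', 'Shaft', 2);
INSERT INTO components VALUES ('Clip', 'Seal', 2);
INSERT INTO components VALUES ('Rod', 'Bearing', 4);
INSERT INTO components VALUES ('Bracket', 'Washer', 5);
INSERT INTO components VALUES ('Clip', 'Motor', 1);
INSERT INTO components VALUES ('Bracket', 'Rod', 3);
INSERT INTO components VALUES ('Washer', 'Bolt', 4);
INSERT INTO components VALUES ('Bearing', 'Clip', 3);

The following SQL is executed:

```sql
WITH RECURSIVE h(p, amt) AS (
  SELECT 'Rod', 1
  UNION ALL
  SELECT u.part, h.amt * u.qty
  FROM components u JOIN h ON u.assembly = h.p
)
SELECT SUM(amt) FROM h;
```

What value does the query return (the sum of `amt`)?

Base: (Rod, amt=1).
Iteration 1: components of {Rod} -> Bearing = 1*4 = 4.
Iteration 2: components of {Bearing} -> Clip = 4*3 = 12.
Iteration 3: components of {Clip} -> Motor = 12*1 = 12, Seal = 12*2 = 24.
Iteration 4: no further components; recursion stops.
SUM(amt) = 1 + 4 + 12 + 12 + 24 = 53.

53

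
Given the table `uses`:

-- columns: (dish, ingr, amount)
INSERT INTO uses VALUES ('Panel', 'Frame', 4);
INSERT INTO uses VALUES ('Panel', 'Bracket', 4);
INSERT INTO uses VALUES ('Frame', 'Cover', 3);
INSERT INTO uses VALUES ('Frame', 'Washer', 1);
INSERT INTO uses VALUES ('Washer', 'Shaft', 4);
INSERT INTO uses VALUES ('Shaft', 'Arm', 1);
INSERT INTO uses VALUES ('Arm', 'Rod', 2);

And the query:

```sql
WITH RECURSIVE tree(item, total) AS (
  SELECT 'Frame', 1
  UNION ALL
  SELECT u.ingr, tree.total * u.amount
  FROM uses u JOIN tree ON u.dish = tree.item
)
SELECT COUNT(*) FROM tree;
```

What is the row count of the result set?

6

Base: (Frame, total=1).
Iteration 1: components of {Frame} -> Cover = 1*3 = 3, Washer = 1*1 = 1.
Iteration 2: components of {Cover,Washer} -> Shaft = 1*4 = 4.
Iteration 3: components of {Shaft} -> Arm = 4*1 = 4.
Iteration 4: components of {Arm} -> Rod = 4*2 = 8.
Iteration 5: no further components; recursion stops.
Total rows emitted: 6.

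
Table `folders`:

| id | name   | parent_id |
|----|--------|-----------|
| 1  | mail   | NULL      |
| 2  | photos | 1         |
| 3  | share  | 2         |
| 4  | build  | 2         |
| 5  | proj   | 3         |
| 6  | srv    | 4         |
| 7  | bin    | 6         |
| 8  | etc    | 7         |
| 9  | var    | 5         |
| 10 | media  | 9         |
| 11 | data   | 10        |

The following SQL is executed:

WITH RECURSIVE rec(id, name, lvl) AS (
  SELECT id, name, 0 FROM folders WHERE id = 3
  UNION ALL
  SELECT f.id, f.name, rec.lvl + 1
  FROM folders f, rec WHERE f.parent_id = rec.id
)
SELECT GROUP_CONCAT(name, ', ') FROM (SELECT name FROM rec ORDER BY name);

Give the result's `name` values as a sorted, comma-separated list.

Base: id=3 (share) at lvl 0.
Iteration 1: rows with parent_id in {3} -> proj (id 5, lvl 1).
Iteration 2: rows with parent_id in {5} -> var (id 9, lvl 2).
Iteration 3: rows with parent_id in {9} -> media (id 10, lvl 3).
Iteration 4: rows with parent_id in {10} -> data (id 11, lvl 4).
Iteration 5: no rows with parent_id in {11}; recursion stops.

data, media, proj, share, var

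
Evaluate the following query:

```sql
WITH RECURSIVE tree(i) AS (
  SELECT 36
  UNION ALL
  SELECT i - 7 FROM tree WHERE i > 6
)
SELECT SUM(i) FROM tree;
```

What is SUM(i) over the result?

111

Base: i=36.
Iteration 1: 36 > 6 holds -> i = 36 - 7 = 29.
Iteration 2: 29 > 6 holds -> i = 29 - 7 = 22.
Iteration 3: 22 > 6 holds -> i = 22 - 7 = 15.
Iteration 4: 15 > 6 holds -> i = 15 - 7 = 8.
Iteration 5: 8 > 6 holds -> i = 8 - 7 = 1.
Iteration 6: 1 > 6 fails; recursion stops.
SUM(i) = 36 + 29 + 22 + 15 + 8 + 1 = 111.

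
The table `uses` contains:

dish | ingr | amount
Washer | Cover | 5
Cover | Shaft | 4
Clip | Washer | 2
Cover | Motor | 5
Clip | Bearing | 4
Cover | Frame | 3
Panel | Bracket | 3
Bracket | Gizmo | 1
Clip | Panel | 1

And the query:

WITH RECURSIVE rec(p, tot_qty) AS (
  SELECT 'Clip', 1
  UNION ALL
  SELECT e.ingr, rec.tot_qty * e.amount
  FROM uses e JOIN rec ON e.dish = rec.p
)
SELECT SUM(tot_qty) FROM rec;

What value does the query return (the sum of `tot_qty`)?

144

Base: (Clip, tot_qty=1).
Iteration 1: components of {Clip} -> Bearing = 1*4 = 4, Panel = 1*1 = 1, Washer = 1*2 = 2.
Iteration 2: components of {Bearing,Panel,Washer} -> Bracket = 1*3 = 3, Cover = 2*5 = 10.
Iteration 3: components of {Bracket,Cover} -> Frame = 10*3 = 30, Gizmo = 3*1 = 3, Motor = 10*5 = 50, Shaft = 10*4 = 40.
Iteration 4: no further components; recursion stops.
SUM(tot_qty) = 1 + 2 + 4 + 1 + 10 + 3 + 40 + 30 + 50 + 3 = 144.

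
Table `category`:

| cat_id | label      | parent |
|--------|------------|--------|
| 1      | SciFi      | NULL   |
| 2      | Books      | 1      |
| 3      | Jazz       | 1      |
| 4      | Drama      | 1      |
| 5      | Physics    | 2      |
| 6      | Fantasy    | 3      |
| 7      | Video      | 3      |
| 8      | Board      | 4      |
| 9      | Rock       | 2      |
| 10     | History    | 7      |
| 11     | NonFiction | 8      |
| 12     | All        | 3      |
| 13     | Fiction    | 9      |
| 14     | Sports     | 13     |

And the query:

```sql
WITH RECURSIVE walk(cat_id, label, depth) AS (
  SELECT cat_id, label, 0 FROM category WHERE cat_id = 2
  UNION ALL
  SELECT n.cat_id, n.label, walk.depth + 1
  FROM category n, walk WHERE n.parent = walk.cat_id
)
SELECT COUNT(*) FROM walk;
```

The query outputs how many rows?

Base: cat_id=2 (Books) at depth 0.
Iteration 1: rows with parent in {2} -> Physics (id 5, depth 1), Rock (id 9, depth 1).
Iteration 2: rows with parent in {5,9} -> Fiction (id 13, depth 2).
Iteration 3: rows with parent in {13} -> Sports (id 14, depth 3).
Iteration 4: no rows with parent in {14}; recursion stops.
Total rows emitted: 5.

5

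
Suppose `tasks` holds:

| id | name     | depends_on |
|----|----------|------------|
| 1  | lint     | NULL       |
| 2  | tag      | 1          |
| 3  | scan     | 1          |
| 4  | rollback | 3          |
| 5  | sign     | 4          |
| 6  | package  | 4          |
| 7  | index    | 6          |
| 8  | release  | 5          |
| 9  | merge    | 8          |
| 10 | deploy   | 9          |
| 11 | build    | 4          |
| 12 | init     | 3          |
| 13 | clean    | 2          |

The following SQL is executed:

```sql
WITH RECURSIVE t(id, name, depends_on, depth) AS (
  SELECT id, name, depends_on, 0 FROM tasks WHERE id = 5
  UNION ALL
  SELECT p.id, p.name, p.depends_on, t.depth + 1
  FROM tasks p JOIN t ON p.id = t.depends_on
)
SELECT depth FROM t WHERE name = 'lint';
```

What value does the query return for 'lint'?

3

Base: id=5 (sign), depends_on=4, depth 0.
Iteration 1: join on id=4 -> rollback (id 4, depends_on=3, depth 1).
Iteration 2: join on id=3 -> scan (id 3, depends_on=1, depth 2).
Iteration 3: join on id=1 -> lint (id 1, depends_on=NULL, depth 3).
Iteration 4: depends_on is NULL; no match; recursion stops.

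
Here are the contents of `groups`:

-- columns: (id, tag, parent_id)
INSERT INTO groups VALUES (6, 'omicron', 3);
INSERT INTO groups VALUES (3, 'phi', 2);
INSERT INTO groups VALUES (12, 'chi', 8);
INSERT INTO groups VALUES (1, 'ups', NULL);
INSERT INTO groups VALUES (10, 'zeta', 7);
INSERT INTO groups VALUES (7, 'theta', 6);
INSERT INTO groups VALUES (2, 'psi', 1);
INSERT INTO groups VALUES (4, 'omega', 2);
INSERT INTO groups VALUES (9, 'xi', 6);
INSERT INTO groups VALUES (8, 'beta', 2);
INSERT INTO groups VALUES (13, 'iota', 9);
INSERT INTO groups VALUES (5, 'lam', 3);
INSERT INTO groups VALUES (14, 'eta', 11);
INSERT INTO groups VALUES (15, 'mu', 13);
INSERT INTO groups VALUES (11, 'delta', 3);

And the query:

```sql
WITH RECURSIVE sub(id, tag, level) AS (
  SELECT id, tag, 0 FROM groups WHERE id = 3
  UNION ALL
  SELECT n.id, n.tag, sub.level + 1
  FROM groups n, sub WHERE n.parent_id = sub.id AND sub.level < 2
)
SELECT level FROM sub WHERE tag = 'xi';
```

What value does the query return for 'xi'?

Base: id=3 (phi) at level 0.
Iteration 1: rows with parent_id in {3} -> lam (id 5, level 1), omicron (id 6, level 1), delta (id 11, level 1).
Iteration 2: rows with parent_id in {5,6,11} -> theta (id 7, level 2), xi (id 9, level 2), eta (id 14, level 2).
Iteration 3: level < 2 fails for all current rows; recursion stops.

2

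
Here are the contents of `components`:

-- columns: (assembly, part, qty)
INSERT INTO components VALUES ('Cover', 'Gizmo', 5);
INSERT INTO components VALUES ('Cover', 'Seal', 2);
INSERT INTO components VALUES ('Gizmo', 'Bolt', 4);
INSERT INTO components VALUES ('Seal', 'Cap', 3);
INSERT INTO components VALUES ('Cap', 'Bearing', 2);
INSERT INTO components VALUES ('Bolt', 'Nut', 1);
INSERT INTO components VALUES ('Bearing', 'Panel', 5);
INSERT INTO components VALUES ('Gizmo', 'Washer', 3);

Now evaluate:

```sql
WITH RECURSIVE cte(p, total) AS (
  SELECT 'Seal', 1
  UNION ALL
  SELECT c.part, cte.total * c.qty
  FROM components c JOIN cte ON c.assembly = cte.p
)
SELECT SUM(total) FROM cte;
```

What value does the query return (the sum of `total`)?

40

Base: (Seal, total=1).
Iteration 1: components of {Seal} -> Cap = 1*3 = 3.
Iteration 2: components of {Cap} -> Bearing = 3*2 = 6.
Iteration 3: components of {Bearing} -> Panel = 6*5 = 30.
Iteration 4: no further components; recursion stops.
SUM(total) = 1 + 3 + 6 + 30 = 40.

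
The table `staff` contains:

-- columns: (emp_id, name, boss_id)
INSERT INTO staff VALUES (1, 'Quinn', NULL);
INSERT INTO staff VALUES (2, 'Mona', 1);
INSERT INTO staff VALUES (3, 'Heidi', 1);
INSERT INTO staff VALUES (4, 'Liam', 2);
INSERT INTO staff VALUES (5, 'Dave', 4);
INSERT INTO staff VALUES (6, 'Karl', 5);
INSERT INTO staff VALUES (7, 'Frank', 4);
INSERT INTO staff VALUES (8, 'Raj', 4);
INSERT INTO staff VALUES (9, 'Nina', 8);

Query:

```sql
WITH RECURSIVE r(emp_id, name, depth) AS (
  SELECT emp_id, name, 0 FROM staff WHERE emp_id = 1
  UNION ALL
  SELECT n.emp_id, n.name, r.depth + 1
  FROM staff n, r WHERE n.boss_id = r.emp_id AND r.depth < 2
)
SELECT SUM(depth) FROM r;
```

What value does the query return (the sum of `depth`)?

4

Base: emp_id=1 (Quinn) at depth 0.
Iteration 1: rows with boss_id in {1} -> Mona (id 2, depth 1), Heidi (id 3, depth 1).
Iteration 2: rows with boss_id in {2,3} -> Liam (id 4, depth 2).
Iteration 3: depth < 2 fails for all current rows; recursion stops.
SUM(depth) = 0 + 1 + 1 + 2 = 4.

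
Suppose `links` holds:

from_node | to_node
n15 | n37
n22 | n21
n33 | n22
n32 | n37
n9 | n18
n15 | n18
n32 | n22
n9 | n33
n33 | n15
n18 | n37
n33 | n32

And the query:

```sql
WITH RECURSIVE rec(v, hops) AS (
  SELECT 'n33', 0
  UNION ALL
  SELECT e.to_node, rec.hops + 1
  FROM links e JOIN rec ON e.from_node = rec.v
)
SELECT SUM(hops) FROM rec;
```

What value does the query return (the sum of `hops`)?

Base: (n33, hops=0).
Iteration 1: edges from {n33} -> (n15, hops=1), (n22, hops=1), (n32, hops=1).
Iteration 2: edges from {n15,n22,n32} -> (n18, hops=2), (n21, hops=2), (n22, hops=2), (n37, hops=2) x2. [UNION ALL keeps all 5 new rows, including repeats]
Iteration 3: edges from {n18,n21,n22,n37} -> (n21, hops=3), (n37, hops=3).
Iteration 4: no outgoing edges from {n21,n37}; recursion stops.
SUM(hops) = 0 + 1 + 1 + 1 + 2 + 2 + 2 + 2 + 2 + 3 + 3 = 19.

19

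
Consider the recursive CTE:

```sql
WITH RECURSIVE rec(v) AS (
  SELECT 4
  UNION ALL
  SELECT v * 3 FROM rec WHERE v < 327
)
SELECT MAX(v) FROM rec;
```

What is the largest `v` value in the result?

972

Base: v=4.
Iteration 1: 4 < 327 holds -> v = 4 * 3 = 12.
Iteration 2: 12 < 327 holds -> v = 12 * 3 = 36.
Iteration 3: 36 < 327 holds -> v = 36 * 3 = 108.
Iteration 4: 108 < 327 holds -> v = 108 * 3 = 324.
Iteration 5: 324 < 327 holds -> v = 324 * 3 = 972.
Iteration 6: 972 < 327 fails; recursion stops.
v values: 4, 12, 36, 108, 324, 972; the maximum is 972.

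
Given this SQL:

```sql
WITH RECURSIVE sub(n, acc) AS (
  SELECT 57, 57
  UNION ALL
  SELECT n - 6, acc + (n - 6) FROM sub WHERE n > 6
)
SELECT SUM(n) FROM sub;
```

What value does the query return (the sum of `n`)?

Base: n=57, acc=57.
Iteration 1: 57 > 6 holds -> n = 57 - 6 = 51, acc = 57 + 51 = 108.
Iteration 2: 51 > 6 holds -> n = 51 - 6 = 45, acc = 108 + 45 = 153.
Iteration 3: 45 > 6 holds -> n = 45 - 6 = 39, acc = 153 + 39 = 192.
Iteration 4: 39 > 6 holds -> n = 39 - 6 = 33, acc = 192 + 33 = 225.
Iteration 5: 33 > 6 holds -> n = 33 - 6 = 27, acc = 225 + 27 = 252.
Iteration 6: 27 > 6 holds -> n = 27 - 6 = 21, acc = 252 + 21 = 273.
Iteration 7: 21 > 6 holds -> n = 21 - 6 = 15, acc = 273 + 15 = 288.
Iteration 8: 15 > 6 holds -> n = 15 - 6 = 9, acc = 288 + 9 = 297.
Iteration 9: 9 > 6 holds -> n = 9 - 6 = 3, acc = 297 + 3 = 300.
Iteration 10: 3 > 6 fails; recursion stops.
SUM(n) = 57 + 51 + 45 + 39 + 33 + 27 + 21 + 15 + 9 + 3 = 300.

300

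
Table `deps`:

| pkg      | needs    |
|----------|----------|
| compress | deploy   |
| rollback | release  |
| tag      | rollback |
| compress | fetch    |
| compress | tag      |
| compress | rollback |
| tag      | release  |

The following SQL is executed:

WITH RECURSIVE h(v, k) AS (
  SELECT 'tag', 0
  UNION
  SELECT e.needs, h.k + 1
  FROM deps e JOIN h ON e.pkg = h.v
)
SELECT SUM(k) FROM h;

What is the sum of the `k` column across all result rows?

4

Base: (tag, k=0).
Iteration 1: edges from {tag} -> (release, k=1), (rollback, k=1).
Iteration 2: edges from {release,rollback} -> (release, k=2).
Iteration 3: no outgoing edges from {release}; recursion stops.
SUM(k) = 0 + 1 + 1 + 2 = 4.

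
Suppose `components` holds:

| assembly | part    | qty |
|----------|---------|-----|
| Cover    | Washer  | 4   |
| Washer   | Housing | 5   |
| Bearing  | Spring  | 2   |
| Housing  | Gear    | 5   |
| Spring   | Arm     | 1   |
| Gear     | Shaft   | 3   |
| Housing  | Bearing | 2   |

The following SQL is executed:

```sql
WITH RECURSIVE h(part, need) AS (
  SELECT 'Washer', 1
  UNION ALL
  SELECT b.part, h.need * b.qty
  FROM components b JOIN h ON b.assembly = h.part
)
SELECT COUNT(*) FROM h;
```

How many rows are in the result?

7

Base: (Washer, need=1).
Iteration 1: components of {Washer} -> Housing = 1*5 = 5.
Iteration 2: components of {Housing} -> Bearing = 5*2 = 10, Gear = 5*5 = 25.
Iteration 3: components of {Bearing,Gear} -> Shaft = 25*3 = 75, Spring = 10*2 = 20.
Iteration 4: components of {Shaft,Spring} -> Arm = 20*1 = 20.
Iteration 5: no further components; recursion stops.
Total rows emitted: 7.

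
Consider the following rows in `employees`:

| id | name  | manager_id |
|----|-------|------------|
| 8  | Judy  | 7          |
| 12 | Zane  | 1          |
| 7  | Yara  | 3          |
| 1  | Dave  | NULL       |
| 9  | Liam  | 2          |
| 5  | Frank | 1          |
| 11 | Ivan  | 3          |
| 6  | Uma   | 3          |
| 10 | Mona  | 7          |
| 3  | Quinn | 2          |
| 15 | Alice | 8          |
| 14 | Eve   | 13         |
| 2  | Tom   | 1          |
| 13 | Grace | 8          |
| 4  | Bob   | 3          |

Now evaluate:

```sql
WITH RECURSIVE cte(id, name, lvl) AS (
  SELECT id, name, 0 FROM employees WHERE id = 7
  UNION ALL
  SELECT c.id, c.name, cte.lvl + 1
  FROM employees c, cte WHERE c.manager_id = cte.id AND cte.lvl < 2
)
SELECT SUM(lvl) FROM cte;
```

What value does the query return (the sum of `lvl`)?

Base: id=7 (Yara) at lvl 0.
Iteration 1: rows with manager_id in {7} -> Judy (id 8, lvl 1), Mona (id 10, lvl 1).
Iteration 2: rows with manager_id in {8,10} -> Grace (id 13, lvl 2), Alice (id 15, lvl 2).
Iteration 3: lvl < 2 fails for all current rows; recursion stops.
SUM(lvl) = 0 + 1 + 1 + 2 + 2 = 6.

6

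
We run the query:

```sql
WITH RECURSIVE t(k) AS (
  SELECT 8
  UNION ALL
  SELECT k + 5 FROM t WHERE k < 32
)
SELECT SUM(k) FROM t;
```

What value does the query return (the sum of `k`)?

Base: k=8.
Iteration 1: 8 < 32 holds -> k = 8 + 5 = 13.
Iteration 2: 13 < 32 holds -> k = 13 + 5 = 18.
Iteration 3: 18 < 32 holds -> k = 18 + 5 = 23.
Iteration 4: 23 < 32 holds -> k = 23 + 5 = 28.
Iteration 5: 28 < 32 holds -> k = 28 + 5 = 33.
Iteration 6: 33 < 32 fails; recursion stops.
SUM(k) = 8 + 13 + 18 + 23 + 28 + 33 = 123.

123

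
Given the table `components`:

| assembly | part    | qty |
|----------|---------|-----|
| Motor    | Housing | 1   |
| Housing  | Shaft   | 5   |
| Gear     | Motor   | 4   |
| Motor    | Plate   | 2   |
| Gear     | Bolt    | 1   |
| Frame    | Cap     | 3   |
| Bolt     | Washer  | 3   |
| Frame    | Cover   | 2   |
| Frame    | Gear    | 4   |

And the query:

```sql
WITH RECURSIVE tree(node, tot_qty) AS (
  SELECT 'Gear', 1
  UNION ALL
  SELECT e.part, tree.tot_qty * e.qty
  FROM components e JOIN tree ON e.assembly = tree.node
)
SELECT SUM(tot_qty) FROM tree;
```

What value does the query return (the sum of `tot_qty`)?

41

Base: (Gear, tot_qty=1).
Iteration 1: components of {Gear} -> Bolt = 1*1 = 1, Motor = 1*4 = 4.
Iteration 2: components of {Bolt,Motor} -> Housing = 4*1 = 4, Plate = 4*2 = 8, Washer = 1*3 = 3.
Iteration 3: components of {Housing,Plate,Washer} -> Shaft = 4*5 = 20.
Iteration 4: no further components; recursion stops.
SUM(tot_qty) = 1 + 4 + 1 + 8 + 4 + 3 + 20 = 41.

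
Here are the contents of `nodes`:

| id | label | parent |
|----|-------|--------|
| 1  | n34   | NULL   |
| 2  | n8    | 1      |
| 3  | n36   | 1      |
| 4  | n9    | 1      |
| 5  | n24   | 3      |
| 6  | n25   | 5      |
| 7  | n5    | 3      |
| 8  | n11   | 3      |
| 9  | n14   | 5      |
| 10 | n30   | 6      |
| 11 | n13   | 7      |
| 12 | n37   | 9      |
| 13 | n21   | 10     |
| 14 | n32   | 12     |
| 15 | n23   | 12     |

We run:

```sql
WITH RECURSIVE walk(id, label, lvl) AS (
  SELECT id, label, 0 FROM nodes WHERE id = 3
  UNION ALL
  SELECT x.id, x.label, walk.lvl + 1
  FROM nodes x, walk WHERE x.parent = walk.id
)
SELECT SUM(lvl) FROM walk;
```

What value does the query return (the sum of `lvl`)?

Base: id=3 (n36) at lvl 0.
Iteration 1: rows with parent in {3} -> n24 (id 5, lvl 1), n5 (id 7, lvl 1), n11 (id 8, lvl 1).
Iteration 2: rows with parent in {5,7,8} -> n25 (id 6, lvl 2), n14 (id 9, lvl 2), n13 (id 11, lvl 2).
Iteration 3: rows with parent in {6,9,11} -> n30 (id 10, lvl 3), n37 (id 12, lvl 3).
Iteration 4: rows with parent in {10,12} -> n21 (id 13, lvl 4), n32 (id 14, lvl 4), n23 (id 15, lvl 4).
Iteration 5: no rows with parent in {13,14,15}; recursion stops.
SUM(lvl) = 0 + 1 + 1 + 1 + 2 + 2 + 2 + 3 + 3 + 4 + 4 + 4 = 27.

27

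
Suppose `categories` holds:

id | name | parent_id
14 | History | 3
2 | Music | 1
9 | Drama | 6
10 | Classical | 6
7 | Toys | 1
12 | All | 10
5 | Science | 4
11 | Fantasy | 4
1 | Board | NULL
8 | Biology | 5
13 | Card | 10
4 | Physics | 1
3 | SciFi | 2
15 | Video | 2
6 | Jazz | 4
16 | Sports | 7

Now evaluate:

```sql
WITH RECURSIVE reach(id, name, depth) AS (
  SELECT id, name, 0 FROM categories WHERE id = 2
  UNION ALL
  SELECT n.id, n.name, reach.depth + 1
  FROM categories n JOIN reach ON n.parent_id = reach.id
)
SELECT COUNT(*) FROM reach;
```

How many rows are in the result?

Base: id=2 (Music) at depth 0.
Iteration 1: rows with parent_id in {2} -> SciFi (id 3, depth 1), Video (id 15, depth 1).
Iteration 2: rows with parent_id in {3,15} -> History (id 14, depth 2).
Iteration 3: no rows with parent_id in {14}; recursion stops.
Total rows emitted: 4.

4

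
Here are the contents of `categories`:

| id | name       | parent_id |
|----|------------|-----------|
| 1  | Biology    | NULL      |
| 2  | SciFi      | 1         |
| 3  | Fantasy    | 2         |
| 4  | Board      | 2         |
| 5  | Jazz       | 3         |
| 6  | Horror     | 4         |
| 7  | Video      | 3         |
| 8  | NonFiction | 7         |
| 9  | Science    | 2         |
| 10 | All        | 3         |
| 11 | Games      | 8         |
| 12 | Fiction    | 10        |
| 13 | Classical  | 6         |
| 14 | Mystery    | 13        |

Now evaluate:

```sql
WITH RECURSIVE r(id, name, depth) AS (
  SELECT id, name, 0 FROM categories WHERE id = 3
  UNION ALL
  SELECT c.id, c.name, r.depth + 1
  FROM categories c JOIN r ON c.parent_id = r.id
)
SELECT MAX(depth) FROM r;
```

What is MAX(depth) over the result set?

3

Base: id=3 (Fantasy) at depth 0.
Iteration 1: rows with parent_id in {3} -> Jazz (id 5, depth 1), Video (id 7, depth 1), All (id 10, depth 1).
Iteration 2: rows with parent_id in {5,7,10} -> NonFiction (id 8, depth 2), Fiction (id 12, depth 2).
Iteration 3: rows with parent_id in {8,12} -> Games (id 11, depth 3).
Iteration 4: no rows with parent_id in {11}; recursion stops.
depth values: 0, 1, 1, 1, 2, 2, 3; the maximum is 3.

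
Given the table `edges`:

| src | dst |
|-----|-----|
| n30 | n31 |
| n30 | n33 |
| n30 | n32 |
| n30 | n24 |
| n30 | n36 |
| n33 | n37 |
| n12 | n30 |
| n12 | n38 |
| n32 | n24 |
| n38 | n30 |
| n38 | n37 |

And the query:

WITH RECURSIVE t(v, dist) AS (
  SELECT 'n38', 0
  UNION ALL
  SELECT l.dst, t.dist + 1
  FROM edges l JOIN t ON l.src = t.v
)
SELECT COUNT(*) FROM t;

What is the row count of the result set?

10

Base: (n38, dist=0).
Iteration 1: edges from {n38} -> (n30, dist=1), (n37, dist=1).
Iteration 2: edges from {n30,n37} -> (n24, dist=2), (n31, dist=2), (n32, dist=2), (n33, dist=2), (n36, dist=2).
Iteration 3: edges from {n24,n31,n32,n33,n36} -> (n24, dist=3), (n37, dist=3).
Iteration 4: no outgoing edges from {n24,n37}; recursion stops.
Total rows emitted: 10.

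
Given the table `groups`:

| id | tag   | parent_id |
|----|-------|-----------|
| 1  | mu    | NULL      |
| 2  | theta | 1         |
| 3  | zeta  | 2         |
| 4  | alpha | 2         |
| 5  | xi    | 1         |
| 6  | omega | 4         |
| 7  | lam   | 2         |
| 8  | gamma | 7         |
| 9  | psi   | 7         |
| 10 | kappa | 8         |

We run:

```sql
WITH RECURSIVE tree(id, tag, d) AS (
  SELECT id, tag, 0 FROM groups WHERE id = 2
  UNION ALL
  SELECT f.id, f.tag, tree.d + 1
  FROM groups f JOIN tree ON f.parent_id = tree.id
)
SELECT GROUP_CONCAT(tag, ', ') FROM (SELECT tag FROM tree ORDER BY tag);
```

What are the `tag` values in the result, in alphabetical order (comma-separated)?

Base: id=2 (theta) at d 0.
Iteration 1: rows with parent_id in {2} -> zeta (id 3, d 1), alpha (id 4, d 1), lam (id 7, d 1).
Iteration 2: rows with parent_id in {3,4,7} -> omega (id 6, d 2), gamma (id 8, d 2), psi (id 9, d 2).
Iteration 3: rows with parent_id in {6,8,9} -> kappa (id 10, d 3).
Iteration 4: no rows with parent_id in {10}; recursion stops.

alpha, gamma, kappa, lam, omega, psi, theta, zeta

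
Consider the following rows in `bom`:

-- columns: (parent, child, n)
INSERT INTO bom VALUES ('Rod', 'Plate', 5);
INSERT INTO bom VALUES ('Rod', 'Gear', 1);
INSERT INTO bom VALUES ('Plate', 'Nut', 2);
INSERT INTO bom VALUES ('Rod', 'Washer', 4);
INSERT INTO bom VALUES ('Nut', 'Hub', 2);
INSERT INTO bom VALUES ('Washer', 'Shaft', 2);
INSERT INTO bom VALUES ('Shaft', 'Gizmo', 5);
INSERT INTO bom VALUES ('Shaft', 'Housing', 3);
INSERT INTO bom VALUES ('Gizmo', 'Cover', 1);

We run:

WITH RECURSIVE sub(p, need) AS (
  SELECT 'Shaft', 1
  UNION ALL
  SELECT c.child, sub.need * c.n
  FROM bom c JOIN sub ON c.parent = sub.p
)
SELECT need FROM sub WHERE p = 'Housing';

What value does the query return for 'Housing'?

Base: (Shaft, need=1).
Iteration 1: components of {Shaft} -> Gizmo = 1*5 = 5, Housing = 1*3 = 3.
Iteration 2: components of {Gizmo,Housing} -> Cover = 5*1 = 5.
Iteration 3: no further components; recursion stops.

3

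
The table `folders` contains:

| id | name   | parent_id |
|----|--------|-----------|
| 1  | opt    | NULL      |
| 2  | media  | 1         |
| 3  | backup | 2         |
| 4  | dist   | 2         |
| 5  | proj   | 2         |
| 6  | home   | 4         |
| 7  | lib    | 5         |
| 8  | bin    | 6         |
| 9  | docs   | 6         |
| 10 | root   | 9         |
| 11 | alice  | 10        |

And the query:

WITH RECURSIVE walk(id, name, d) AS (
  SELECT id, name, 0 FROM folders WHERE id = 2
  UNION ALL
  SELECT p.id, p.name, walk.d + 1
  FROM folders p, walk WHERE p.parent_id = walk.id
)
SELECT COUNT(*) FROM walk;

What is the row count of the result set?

Base: id=2 (media) at d 0.
Iteration 1: rows with parent_id in {2} -> backup (id 3, d 1), dist (id 4, d 1), proj (id 5, d 1).
Iteration 2: rows with parent_id in {3,4,5} -> home (id 6, d 2), lib (id 7, d 2).
Iteration 3: rows with parent_id in {6,7} -> bin (id 8, d 3), docs (id 9, d 3).
Iteration 4: rows with parent_id in {8,9} -> root (id 10, d 4).
Iteration 5: rows with parent_id in {10} -> alice (id 11, d 5).
Iteration 6: no rows with parent_id in {11}; recursion stops.
Total rows emitted: 10.

10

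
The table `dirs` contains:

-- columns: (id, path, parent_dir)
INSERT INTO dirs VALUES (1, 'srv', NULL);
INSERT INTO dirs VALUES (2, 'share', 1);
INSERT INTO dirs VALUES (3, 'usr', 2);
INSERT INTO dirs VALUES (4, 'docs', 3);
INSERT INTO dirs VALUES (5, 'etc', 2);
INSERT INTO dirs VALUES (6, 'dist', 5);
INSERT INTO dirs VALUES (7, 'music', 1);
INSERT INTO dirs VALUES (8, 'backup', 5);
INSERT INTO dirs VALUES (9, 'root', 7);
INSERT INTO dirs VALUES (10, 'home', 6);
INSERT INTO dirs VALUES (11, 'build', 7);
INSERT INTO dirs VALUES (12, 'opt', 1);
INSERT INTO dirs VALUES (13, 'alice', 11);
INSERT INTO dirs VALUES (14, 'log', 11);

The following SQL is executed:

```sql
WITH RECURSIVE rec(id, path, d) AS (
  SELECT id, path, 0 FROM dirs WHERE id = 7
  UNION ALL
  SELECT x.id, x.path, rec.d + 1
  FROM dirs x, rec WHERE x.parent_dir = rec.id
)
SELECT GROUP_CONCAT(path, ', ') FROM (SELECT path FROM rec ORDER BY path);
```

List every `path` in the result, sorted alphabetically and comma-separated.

Base: id=7 (music) at d 0.
Iteration 1: rows with parent_dir in {7} -> root (id 9, d 1), build (id 11, d 1).
Iteration 2: rows with parent_dir in {9,11} -> alice (id 13, d 2), log (id 14, d 2).
Iteration 3: no rows with parent_dir in {13,14}; recursion stops.

alice, build, log, music, root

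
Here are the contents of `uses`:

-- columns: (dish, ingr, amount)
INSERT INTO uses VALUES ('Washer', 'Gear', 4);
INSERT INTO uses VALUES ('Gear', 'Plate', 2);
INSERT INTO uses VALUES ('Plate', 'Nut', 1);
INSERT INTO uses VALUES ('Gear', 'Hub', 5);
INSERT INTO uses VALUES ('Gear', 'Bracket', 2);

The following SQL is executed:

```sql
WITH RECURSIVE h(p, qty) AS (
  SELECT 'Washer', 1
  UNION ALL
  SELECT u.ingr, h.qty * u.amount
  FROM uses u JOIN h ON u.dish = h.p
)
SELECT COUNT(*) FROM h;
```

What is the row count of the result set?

6

Base: (Washer, qty=1).
Iteration 1: components of {Washer} -> Gear = 1*4 = 4.
Iteration 2: components of {Gear} -> Bracket = 4*2 = 8, Hub = 4*5 = 20, Plate = 4*2 = 8.
Iteration 3: components of {Bracket,Hub,Plate} -> Nut = 8*1 = 8.
Iteration 4: no further components; recursion stops.
Total rows emitted: 6.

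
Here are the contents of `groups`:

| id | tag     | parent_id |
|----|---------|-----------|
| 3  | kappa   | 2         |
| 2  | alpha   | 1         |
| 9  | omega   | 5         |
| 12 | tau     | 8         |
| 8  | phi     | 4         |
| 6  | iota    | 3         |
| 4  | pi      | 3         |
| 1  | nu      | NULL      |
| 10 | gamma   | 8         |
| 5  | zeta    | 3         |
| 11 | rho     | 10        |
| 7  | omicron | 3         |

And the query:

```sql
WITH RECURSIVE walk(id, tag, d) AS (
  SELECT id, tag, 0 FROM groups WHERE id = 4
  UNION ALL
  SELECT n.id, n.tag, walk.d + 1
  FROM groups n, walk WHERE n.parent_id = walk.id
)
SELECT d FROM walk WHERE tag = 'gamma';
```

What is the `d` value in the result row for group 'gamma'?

Base: id=4 (pi) at d 0.
Iteration 1: rows with parent_id in {4} -> phi (id 8, d 1).
Iteration 2: rows with parent_id in {8} -> gamma (id 10, d 2), tau (id 12, d 2).
Iteration 3: rows with parent_id in {10,12} -> rho (id 11, d 3).
Iteration 4: no rows with parent_id in {11}; recursion stops.

2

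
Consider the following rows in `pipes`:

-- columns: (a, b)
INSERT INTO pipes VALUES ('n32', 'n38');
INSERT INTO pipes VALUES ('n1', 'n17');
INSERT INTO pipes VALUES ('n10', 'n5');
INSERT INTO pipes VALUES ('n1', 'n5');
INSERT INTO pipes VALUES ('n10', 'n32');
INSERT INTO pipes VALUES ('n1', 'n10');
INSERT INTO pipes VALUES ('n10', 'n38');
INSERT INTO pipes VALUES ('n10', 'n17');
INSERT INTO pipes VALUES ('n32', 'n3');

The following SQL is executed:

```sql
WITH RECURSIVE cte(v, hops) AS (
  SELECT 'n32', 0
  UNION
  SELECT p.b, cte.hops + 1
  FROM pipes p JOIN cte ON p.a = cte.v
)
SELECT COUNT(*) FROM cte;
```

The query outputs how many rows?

Base: (n32, hops=0).
Iteration 1: edges from {n32} -> (n3, hops=1), (n38, hops=1).
Iteration 2: no outgoing edges from {n3,n38}; recursion stops.
Total rows emitted: 3.

3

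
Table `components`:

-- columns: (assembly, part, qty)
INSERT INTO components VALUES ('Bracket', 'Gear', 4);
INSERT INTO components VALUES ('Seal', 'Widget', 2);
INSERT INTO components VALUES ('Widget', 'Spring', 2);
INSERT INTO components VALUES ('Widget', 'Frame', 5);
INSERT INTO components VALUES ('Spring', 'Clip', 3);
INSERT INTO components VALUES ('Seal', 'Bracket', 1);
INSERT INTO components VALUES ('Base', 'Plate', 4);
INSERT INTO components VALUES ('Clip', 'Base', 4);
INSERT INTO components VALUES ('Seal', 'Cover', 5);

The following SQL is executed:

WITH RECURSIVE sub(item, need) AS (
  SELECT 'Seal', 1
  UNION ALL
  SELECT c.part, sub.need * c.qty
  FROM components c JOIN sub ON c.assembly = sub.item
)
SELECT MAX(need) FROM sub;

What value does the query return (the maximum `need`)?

Base: (Seal, need=1).
Iteration 1: components of {Seal} -> Bracket = 1*1 = 1, Cover = 1*5 = 5, Widget = 1*2 = 2.
Iteration 2: components of {Bracket,Cover,Widget} -> Frame = 2*5 = 10, Gear = 1*4 = 4, Spring = 2*2 = 4.
Iteration 3: components of {Frame,Gear,Spring} -> Clip = 4*3 = 12.
Iteration 4: components of {Clip} -> Base = 12*4 = 48.
Iteration 5: components of {Base} -> Plate = 48*4 = 192.
Iteration 6: no further components; recursion stops.
need values: 1, 2, 1, 5, 4, 10, 4, 12, 48, 192; the maximum is 192.

192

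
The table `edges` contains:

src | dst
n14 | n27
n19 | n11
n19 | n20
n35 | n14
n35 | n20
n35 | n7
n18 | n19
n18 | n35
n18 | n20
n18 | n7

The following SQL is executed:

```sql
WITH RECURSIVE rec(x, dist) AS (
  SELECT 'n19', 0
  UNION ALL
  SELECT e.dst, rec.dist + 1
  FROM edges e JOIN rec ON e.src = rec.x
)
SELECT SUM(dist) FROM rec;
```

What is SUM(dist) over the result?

Base: (n19, dist=0).
Iteration 1: edges from {n19} -> (n11, dist=1), (n20, dist=1).
Iteration 2: no outgoing edges from {n11,n20}; recursion stops.
SUM(dist) = 0 + 1 + 1 = 2.

2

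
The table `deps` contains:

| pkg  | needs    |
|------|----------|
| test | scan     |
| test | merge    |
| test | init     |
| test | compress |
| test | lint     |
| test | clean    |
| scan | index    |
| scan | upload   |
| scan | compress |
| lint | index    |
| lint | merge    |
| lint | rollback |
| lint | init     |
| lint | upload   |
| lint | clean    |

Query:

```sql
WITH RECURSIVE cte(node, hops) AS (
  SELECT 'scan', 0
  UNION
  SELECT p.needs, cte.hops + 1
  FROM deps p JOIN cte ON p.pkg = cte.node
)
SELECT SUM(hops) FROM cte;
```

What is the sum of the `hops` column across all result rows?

3

Base: (scan, hops=0).
Iteration 1: edges from {scan} -> (compress, hops=1), (index, hops=1), (upload, hops=1).
Iteration 2: no outgoing edges from {compress,index,upload}; recursion stops.
SUM(hops) = 0 + 1 + 1 + 1 = 3.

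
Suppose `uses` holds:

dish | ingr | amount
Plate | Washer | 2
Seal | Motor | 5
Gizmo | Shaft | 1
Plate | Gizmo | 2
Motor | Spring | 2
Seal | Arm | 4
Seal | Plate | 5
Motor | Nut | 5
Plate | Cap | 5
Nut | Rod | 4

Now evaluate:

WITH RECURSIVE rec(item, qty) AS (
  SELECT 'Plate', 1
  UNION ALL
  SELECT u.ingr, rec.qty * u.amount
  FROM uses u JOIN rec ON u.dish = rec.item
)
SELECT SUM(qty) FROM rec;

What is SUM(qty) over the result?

Base: (Plate, qty=1).
Iteration 1: components of {Plate} -> Cap = 1*5 = 5, Gizmo = 1*2 = 2, Washer = 1*2 = 2.
Iteration 2: components of {Cap,Gizmo,Washer} -> Shaft = 2*1 = 2.
Iteration 3: no further components; recursion stops.
SUM(qty) = 1 + 2 + 5 + 2 + 2 = 12.

12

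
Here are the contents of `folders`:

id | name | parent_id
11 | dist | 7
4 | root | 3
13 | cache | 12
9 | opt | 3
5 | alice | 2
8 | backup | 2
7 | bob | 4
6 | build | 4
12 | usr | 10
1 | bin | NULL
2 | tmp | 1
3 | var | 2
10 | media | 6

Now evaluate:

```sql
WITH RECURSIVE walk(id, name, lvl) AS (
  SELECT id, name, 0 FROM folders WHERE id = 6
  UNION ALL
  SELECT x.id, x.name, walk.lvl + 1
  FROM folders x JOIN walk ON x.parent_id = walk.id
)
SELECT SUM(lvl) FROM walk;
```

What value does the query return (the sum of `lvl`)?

6

Base: id=6 (build) at lvl 0.
Iteration 1: rows with parent_id in {6} -> media (id 10, lvl 1).
Iteration 2: rows with parent_id in {10} -> usr (id 12, lvl 2).
Iteration 3: rows with parent_id in {12} -> cache (id 13, lvl 3).
Iteration 4: no rows with parent_id in {13}; recursion stops.
SUM(lvl) = 0 + 1 + 2 + 3 = 6.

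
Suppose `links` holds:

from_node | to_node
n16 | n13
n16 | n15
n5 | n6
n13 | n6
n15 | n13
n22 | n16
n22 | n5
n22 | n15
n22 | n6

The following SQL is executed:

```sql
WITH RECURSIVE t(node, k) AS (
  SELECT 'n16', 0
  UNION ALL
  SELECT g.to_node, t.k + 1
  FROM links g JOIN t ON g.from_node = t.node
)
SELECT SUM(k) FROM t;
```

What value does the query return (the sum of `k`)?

9

Base: (n16, k=0).
Iteration 1: edges from {n16} -> (n13, k=1), (n15, k=1).
Iteration 2: edges from {n13,n15} -> (n13, k=2), (n6, k=2).
Iteration 3: edges from {n13,n6} -> (n6, k=3).
Iteration 4: no outgoing edges from {n6}; recursion stops.
SUM(k) = 0 + 1 + 1 + 2 + 2 + 3 = 9.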